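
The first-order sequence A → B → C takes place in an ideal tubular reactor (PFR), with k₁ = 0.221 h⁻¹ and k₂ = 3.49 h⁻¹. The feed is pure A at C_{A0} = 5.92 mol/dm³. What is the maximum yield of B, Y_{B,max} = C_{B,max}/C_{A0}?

0.0525

At the optimum, C_{B,max}/C_{A0} = (k₁/k₂)^[k₂/(k₂−k₁)].
= (0.221/3.49)^(3.49/(3.49−0.221)) = (0.06332)^(1.068) = 0.05255.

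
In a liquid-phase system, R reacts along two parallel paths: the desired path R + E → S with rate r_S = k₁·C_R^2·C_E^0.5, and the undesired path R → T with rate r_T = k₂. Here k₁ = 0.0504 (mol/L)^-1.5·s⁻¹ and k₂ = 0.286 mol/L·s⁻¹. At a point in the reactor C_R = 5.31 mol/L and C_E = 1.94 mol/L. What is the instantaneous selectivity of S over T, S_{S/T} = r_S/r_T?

6.92

S_{S/T} = r_S/r_T = (k₁·C_R^2·C_E^0.5)/(k₂) = (k₁/k₂)·C_R^2·C_E^0.5.
= (0.0504×5.310^2×1.940^0.5) / (0.286) = 1.979/0.2860 = 6.92.
Since the desired path is higher order in R, keeping C_R high (PFR or concentrated feed) favours S.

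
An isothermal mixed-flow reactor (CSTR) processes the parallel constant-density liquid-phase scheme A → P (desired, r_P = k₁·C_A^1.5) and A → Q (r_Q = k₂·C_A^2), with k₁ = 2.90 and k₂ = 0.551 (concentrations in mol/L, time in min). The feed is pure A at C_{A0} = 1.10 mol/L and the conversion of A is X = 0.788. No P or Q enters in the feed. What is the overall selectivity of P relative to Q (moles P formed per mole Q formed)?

Exit C_A = C_{A0}(1−X) = 1.10×0.212 = 0.2332 mol/L.
Rates in a CSTR are evaluated at the outlet concentration: r_P = 2.90×0.2332^1.5 = 0.3266, r_Q = 0.551×0.2332^2 = 0.02996.
Overall selectivity = C_P/C_Q = r_Pτ/(r_Qτ) = r_P/r_Q = 10.9.

10.9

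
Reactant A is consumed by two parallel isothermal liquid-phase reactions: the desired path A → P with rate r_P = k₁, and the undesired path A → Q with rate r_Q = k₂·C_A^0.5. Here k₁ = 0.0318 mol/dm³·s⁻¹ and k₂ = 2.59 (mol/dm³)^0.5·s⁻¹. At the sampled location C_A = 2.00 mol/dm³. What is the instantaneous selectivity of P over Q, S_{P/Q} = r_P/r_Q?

S_{P/Q} = r_P/r_Q = (k₁)/(k₂·C_A^0.5) = (k₁/k₂)·C_A^-0.5.
= (0.0318) / (2.59×2.000^0.5) = 0.03180/3.663 = 0.00868.
The undesired path is higher order in A, so low C_A (CSTR or dilute feed) favours P.

0.00868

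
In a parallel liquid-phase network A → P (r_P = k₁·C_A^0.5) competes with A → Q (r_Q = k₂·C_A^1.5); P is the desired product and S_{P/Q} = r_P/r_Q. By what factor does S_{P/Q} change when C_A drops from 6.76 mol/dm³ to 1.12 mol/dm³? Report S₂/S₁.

S_{P/Q} = (k₁/k₂)·C_A⁻¹, so S₂/S₁ = (C_{A,2}/C_{A,1})⁻¹.
= 6.76/1.12 = 6.04.
Selectivity toward P rises as C_A falls — low-concentration operation is favoured.

6.04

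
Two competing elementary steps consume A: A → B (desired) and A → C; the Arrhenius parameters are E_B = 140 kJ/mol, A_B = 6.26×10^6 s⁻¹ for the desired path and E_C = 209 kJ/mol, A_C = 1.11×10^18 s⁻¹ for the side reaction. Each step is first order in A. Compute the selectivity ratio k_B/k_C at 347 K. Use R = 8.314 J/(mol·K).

0.138

With equal orders, S_{B/C} = k_B/k_C = (A_B/A_C)·exp[(E_C−E_B)/(RT)].
(E_C−E_B)/(RT) = (209−140)×10³/(8.314×347) = 69000/2885 = 23.92.
k_B/k_C = (6.26×10^6/1.11×10^18)·exp(23.92) = 5.640×10^-12 × 2.438×10^10 = 0.138.
Since E_B < E_C, lowering the temperature improves selectivity toward B.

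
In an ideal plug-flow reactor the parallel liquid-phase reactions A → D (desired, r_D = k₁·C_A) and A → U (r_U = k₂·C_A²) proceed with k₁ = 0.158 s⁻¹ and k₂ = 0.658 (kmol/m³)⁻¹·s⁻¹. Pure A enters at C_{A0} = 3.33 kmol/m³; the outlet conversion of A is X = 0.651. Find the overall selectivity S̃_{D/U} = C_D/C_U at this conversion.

C_A = C_{A0}(1−X) = 1.162 kmol/m³.
Along a PFR/batch, dC_D/dC_A = −r_D/(r_D+r_U) = −k₁/(k₁+k₂·C_A).
Integrating from C_{A0} to C_A: C_D = (0.158/0.658)·ln[(0.158+0.658·3.33)/(0.158+0.658·1.16)] = 0.2401·ln(2.349/0.9227) = 0.2244 kmol/m³.
C_U = (C_{A0}−C_A)−C_D = 1.943 kmol/m³; S̃_{D/U} = 0.2244/1.943 = 0.115.

0.115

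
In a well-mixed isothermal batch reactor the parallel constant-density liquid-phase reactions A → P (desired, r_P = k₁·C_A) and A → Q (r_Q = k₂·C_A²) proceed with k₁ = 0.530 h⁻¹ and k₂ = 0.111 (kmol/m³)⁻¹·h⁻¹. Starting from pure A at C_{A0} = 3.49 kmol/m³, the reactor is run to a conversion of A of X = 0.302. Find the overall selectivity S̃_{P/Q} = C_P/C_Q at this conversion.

1.62

C_A = C_{A0}(1−X) = 2.436 kmol/m³.
Along a PFR/batch, dC_P/dC_A = −r_P/(r_P+r_Q) = −k₁/(k₁+k₂·C_A).
Integrating from C_{A0} to C_A: C_P = (0.530/0.111)·ln[(0.530+0.111·3.49)/(0.530+0.111·2.44)] = 4.775·ln(0.9174/0.8004) = 0.6514 kmol/m³.
C_Q = (C_{A0}−C_A)−C_P = 0.4026 kmol/m³; S̃_{P/Q} = 0.6514/0.4026 = 1.62.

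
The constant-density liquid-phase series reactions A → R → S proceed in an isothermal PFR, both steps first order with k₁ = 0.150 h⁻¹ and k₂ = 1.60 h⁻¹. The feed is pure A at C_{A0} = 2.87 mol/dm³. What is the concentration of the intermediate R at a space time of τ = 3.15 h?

Solving the coupled first-order balances gives C_R(τ) = [k₁/(k₂−k₁)]·C_{A0}·(e^(−k₁τ) − e^(−k₂τ)).
e^(−k₁τ) = e^(−0.150×3.15) = e^(−0.4725) = 0.6234; e^(−k₂τ) = e^(−5.040) = 0.006474.
C_R = 0.150×2.87/(1.60−0.150) × (0.6234−0.006474) = 0.2969×0.6170 = 0.1832 mol/dm³.

0.183 mol/dm³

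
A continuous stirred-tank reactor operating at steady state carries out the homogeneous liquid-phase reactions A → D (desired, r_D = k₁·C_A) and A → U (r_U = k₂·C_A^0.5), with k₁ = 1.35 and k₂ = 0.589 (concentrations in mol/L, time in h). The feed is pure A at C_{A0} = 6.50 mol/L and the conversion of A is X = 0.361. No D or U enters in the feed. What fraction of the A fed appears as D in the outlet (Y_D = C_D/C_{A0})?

Exit C_A = C_{A0}(1−X) = 6.50×0.639 = 4.154 mol/L.
A CSTR operates uniformly at the exit composition, giving r_D = 5.607 and r_U = 1.200 (each k·C_A^n at C_A = 4.154).
Fraction of consumed A going to D: r_D/(r_D+r_U) = 0.8237.
C_D = 0.8237·C_{A0}·X = 0.8237×6.50×0.361 = 1.93 mol/L; Y_D = C_D/C_{A0} = 0.297.

0.297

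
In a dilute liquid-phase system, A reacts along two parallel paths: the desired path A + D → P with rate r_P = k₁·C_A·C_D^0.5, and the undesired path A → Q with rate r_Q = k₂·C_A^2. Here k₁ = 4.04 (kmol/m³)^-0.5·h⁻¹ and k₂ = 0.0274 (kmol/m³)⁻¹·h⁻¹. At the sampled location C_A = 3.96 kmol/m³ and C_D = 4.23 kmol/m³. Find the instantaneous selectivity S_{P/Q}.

76.6

S_{P/Q} = r_P/r_Q = (k₁·C_A·C_D^0.5)/(k₂·C_A^2) = (k₁/k₂)·C_A⁻¹·C_D^0.5.
= (4.04×3.960×4.230^0.5) / (0.0274×3.960^2) = 32.90/0.4297 = 76.6.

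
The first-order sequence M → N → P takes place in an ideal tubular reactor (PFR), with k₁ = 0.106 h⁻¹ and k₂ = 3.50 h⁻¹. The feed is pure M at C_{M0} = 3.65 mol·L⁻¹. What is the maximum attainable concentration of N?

For a first-order series the maximum intermediate yield is C_{N,max}/C_{M0} = (k₁/k₂)^[k₂/(k₂−k₁)].
= (0.106/3.50)^(3.50/(3.50−0.106)) = (0.03029)^(1.031) = 0.02715.
C_{N,max} = 0.02715×3.65 = 0.0991 mol·L⁻¹.

0.0991 mol·L⁻¹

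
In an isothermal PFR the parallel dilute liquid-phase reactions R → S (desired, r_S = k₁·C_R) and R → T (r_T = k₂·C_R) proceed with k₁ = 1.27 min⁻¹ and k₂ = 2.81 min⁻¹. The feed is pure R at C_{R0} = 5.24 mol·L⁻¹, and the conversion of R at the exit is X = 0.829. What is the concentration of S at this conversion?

1.35 mol·L⁻¹

C_R = C_{R0}(1−X) = 0.8960 mol·L⁻¹.
Both paths are first order in R, so the instantaneous fraction to S is constant: dC_S/d(−C_R) = k₁/(k₁+k₂) = 0.3113.
C_S = 0.3113·(C_{R0}−C_R) = 0.3113×4.344 = 1.35 mol·L⁻¹.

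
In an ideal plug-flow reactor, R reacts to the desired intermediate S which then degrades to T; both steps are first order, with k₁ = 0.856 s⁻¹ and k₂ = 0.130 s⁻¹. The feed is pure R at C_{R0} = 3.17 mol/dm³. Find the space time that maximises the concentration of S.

The intermediate peaks when r₁ = r₂, i.e. k₁e^(−k₁τ) = k₂e^(−k₂τ), giving τ_opt = ln(k₂/k₁)/(k₂−k₁).
= ln(0.130/0.856)/(0.130−0.856) = ln(0.1519)/-0.7260 = -1.885/-0.7260 = 2.60 s.

2.60 s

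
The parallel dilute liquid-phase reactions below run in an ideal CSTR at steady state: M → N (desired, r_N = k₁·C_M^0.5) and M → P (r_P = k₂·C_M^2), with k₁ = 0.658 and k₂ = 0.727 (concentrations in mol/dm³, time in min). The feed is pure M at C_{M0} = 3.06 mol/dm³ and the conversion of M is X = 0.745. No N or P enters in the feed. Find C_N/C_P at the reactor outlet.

Exit C_M = C_{M0}(1−X) = 3.06×0.255 = 0.7803 mol/dm³.
In a CSTR the entire volume is at exit conditions, so r_N = 0.658×0.7803^0.5 = 0.5812 and r_P = 0.727×0.7803^2 = 0.4426.
Overall selectivity = C_N/C_P = r_Nτ/(r_Pτ) = r_N/r_P = 1.31.

1.31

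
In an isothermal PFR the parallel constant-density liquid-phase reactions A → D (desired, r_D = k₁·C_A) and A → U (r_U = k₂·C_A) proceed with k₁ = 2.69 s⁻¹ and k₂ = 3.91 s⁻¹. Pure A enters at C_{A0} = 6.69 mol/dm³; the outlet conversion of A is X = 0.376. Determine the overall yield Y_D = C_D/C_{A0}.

0.153

C_A = C_{A0}(1−X) = 4.175 mol/dm³.
Both paths are first order in A, so the instantaneous fraction to D is constant: dC_D/d(−C_A) = k₁/(k₁+k₂) = 0.4076.
C_D = 0.4076·(C_{A0}−C_A) = 0.4076×2.515 = 1.03 mol/dm³.
Y_D = C_D/C_{A0} = 1.025/6.69 = 0.153.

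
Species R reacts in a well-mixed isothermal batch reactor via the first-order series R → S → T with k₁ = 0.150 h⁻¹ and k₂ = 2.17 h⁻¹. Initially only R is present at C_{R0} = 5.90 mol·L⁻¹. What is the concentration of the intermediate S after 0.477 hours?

0.252 mol·L⁻¹

Solving the coupled first-order balances gives C_S(t) = [k₁/(k₂−k₁)]·C_{R0}·(e^(−k₁t) − e^(−k₂t)).
e^(−k₁t) = e^(−0.150×0.477) = e^(−0.07155) = 0.9309; e^(−k₂t) = e^(−1.035) = 0.3552.
C_S = 0.150×5.90/(2.17−0.150) × (0.9309−0.3552) = 0.4381×0.5758 = 0.2522 mol·L⁻¹.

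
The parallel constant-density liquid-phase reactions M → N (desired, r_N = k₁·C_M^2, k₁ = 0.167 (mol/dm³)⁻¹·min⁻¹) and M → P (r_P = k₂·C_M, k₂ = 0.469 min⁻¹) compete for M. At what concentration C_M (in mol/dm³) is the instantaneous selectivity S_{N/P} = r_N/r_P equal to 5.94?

S_{N/P} = (k₁/k₂)·C_M ⇒ C_M = S·k₂/k₁.
= 5.94×0.469/0.167 = 16.7 mol/dm³.

16.7 mol/dm³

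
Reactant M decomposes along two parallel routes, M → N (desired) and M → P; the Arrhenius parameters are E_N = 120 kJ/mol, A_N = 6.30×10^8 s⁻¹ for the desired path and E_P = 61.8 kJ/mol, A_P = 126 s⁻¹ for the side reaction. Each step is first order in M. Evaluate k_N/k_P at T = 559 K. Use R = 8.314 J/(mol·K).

18.2

Since both paths have the same order in M, the concentration cancels and S_{N/P} = k_N/k_P = (A_N/A_P)·exp[(E_P−E_N)/(RT)].
(E_P−E_N)/(RT) = (61.8−120)×10³/(8.314×559) = -58200/4648 = -12.52.
k_N/k_P = (6.30×10^8/126)·exp(-12.52) = 5.000×10^6 × 3.643×10^-6 = 18.2.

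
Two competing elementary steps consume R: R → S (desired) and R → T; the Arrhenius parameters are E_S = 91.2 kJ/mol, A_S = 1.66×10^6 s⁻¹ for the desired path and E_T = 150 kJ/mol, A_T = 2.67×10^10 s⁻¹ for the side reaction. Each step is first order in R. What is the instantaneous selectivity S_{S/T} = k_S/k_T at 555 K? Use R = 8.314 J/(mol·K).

21.3

k_S/k_T = (A_S/A_T)·exp[−(E_S−E_T)/(RT)] = (A_S/A_T)·exp[(E_T−E_S)/(RT)].
(E_T−E_S)/(RT) = (150−91.2)×10³/(8.314×555) = 58800/4614 = 12.74.
k_S/k_T = (1.66×10^6/2.67×10^10)·exp(12.74) = 6.217×10^-5 × 3.422×10^5 = 21.3.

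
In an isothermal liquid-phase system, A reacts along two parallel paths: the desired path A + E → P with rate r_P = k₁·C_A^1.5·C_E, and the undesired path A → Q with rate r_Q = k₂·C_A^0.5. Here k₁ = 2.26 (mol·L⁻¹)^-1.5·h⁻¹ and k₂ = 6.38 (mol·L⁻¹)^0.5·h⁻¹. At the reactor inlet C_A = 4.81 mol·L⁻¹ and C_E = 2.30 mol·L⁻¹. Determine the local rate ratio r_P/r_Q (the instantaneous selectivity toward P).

3.92

S_{P/Q} = r_P/r_Q = (k₁·C_A^1.5·C_E)/(k₂·C_A^0.5) = (k₁/k₂)·C_A·C_E.
= (2.26×4.810^1.5×2.300) / (6.38×4.810^0.5) = 54.83/13.99 = 3.92.
Since the desired path is higher order in A, keeping C_A high (PFR or concentrated feed) favours P.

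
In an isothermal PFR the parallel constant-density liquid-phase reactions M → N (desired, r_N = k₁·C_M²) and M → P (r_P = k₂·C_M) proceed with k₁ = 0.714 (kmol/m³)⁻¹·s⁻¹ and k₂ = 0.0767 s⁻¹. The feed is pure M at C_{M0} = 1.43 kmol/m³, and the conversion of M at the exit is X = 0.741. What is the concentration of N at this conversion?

0.934 kmol/m³

C_M = C_{M0}(1−X) = 0.3704 kmol/m³.
Along a PFR/batch, dC_P/dC_M = −r_P/(r_N+r_P) = −k₂/(k₂+k₁·C_M).
Integrating from C_{M0} to C_M: C_P = (0.0767/0.714)·ln[(0.0767+0.714·1.43)/(0.0767+0.714·0.370)] = 0.1074·ln(1.098/0.3411) = 0.1255 kmol/m³.
Then C_N = (C_{M0}−C_M) − C_P = 1.060 − 0.1255 = 0.9341 kmol/m³.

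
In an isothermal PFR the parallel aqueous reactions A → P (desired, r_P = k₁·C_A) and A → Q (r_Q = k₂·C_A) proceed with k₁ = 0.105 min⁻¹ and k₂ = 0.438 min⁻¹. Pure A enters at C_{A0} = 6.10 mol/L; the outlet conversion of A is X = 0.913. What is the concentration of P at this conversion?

1.08 mol/L

C_A = C_{A0}(1−X) = 0.5307 mol/L.
Both paths are first order in A, so the instantaneous fraction to P is constant: dC_P/d(−C_A) = k₁/(k₁+k₂) = 0.1934.
C_P = 0.1934·(C_{A0}−C_A) = 0.1934×5.569 = 1.08 mol/L.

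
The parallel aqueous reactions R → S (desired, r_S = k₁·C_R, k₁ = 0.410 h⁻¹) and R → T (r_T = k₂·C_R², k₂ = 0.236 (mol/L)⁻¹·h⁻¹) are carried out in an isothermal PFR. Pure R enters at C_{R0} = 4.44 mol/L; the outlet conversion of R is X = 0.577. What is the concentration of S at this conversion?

0.931 mol/L

C_R = C_{R0}(1−X) = 1.878 mol/L.
Along a PFR/batch, dC_S/dC_R = −r_S/(r_S+r_T) = −k₁/(k₁+k₂·C_R).
Integrating from C_{R0} to C_R: C_S = (0.410/0.236)·ln[(0.410+0.236·4.44)/(0.410+0.236·1.88)] = 1.737·ln(1.458/0.8532) = 0.9306 mol/L.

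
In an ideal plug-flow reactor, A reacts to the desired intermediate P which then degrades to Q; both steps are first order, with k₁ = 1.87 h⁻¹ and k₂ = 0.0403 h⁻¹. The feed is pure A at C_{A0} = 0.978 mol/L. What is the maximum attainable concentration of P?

0.899 mol/L

At the optimum, C_{P,max}/C_{A0} = (k₁/k₂)^[k₂/(k₂−k₁)].
= (1.87/0.0403)^(0.0403/(0.0403−1.87)) = (46.40)^(-0.02203) = 0.9190.
C_{P,max} = 0.9190×0.978 = 0.899 mol/L.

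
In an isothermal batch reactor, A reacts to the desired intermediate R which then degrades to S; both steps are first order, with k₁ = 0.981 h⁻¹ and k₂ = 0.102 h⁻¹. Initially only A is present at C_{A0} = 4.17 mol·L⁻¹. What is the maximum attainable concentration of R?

For a first-order series the maximum intermediate yield is C_{R,max}/C_{A0} = (k₁/k₂)^[k₂/(k₂−k₁)].
= (0.981/0.102)^(0.102/(0.102−0.981)) = (9.618)^(-0.1160) = 0.7690.
C_{R,max} = 0.7690×4.17 = 3.21 mol·L⁻¹.

3.21 mol·L⁻¹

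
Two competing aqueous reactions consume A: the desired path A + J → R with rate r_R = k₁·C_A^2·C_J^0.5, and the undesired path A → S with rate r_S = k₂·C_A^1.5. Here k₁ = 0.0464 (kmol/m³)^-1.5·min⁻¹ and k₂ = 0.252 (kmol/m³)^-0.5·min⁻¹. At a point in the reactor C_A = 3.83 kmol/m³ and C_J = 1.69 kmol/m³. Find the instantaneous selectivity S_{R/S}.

S_{R/S} = r_R/r_S = (k₁·C_A^2·C_J^0.5)/(k₂·C_A^1.5) = (k₁/k₂)·C_A^0.5·C_J^0.5.
= (0.0464×3.830^2×1.690^0.5) / (0.252×3.830^1.5) = 0.8848/1.889 = 0.468.

0.468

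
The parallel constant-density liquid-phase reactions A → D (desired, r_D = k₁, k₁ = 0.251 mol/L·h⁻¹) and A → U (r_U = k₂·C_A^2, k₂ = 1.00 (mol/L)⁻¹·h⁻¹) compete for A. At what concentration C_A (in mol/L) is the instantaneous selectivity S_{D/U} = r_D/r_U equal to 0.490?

0.716 mol/L

S_{D/U} = (k₁/k₂)·C_A^-2 ⇒ C_A = (S·k₂/k₁)^(-0.5).
= (0.490×1.00/0.251)^(-0.5) = (1.952)^(-0.5) = 0.716 mol/L.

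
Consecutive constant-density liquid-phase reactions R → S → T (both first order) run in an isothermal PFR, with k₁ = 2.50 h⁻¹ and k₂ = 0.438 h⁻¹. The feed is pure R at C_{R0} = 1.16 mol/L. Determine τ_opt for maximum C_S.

For first-order series the maximum of C_S occurs at τ_opt = ln(k₂/k₁)/(k₂−k₁).
= ln(0.438/2.50)/(0.438−2.50) = ln(0.1752)/-2.062 = -1.742/-2.062 = 0.845 h.

0.845 h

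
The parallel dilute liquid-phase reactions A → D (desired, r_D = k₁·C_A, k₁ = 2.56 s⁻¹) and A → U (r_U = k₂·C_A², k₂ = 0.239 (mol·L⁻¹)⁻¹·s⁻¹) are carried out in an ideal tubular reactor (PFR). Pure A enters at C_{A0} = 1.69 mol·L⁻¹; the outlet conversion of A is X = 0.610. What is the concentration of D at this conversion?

0.930 mol·L⁻¹

C_A = C_{A0}(1−X) = 0.6591 mol·L⁻¹.
Along a PFR/batch, dC_D/dC_A = −r_D/(r_D+r_U) = −k₁/(k₁+k₂·C_A).
Integrating from C_{A0} to C_A: C_D = (2.56/0.239)·ln[(2.56+0.239·1.69)/(2.56+0.239·0.659)] = 10.71·ln(2.964/2.718) = 0.9296 mol·L⁻¹.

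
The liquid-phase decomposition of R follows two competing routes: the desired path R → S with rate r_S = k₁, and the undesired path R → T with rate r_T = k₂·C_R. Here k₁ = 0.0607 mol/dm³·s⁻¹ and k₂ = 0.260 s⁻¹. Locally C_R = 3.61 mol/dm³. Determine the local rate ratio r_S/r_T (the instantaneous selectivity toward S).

0.0647

S_{S/T} = r_S/r_T = (k₁)/(k₂·C_R) = (k₁/k₂)·C_R⁻¹.
= (0.0607) / (0.260×3.610) = 0.06070/0.9386 = 0.0647.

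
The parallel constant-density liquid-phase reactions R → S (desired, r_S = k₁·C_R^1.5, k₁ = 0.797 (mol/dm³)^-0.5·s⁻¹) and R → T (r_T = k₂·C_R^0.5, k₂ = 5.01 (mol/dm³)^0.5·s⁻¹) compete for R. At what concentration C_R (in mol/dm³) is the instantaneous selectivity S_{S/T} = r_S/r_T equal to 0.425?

S_{S/T} = (k₁/k₂)·C_R ⇒ C_R = S·k₂/k₁.
= 0.425×5.01/0.797 = 2.67 mol/dm³.

2.67 mol/dm³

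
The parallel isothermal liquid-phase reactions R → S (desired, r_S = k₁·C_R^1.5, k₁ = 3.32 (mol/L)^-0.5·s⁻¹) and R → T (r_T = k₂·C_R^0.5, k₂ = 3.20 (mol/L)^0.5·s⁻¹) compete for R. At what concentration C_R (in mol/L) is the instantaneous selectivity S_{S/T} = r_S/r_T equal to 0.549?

S_{S/T} = (k₁/k₂)·C_R ⇒ C_R = S·k₂/k₁.
= 0.549×3.20/3.32 = 0.529 mol/L.

0.529 mol/L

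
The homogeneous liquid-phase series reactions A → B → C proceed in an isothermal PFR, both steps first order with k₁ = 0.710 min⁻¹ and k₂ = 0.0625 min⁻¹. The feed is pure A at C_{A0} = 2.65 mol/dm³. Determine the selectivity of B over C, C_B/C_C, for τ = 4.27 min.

For first-order series with pure A initially, C_B(τ) = k₁C_{A0}/(k₂−k₁)·(e^(−k₁τ) − e^(−k₂τ)).
e^(−k₁τ) = e^(−0.710×4.27) = e^(−3.032) = 0.04823; e^(−k₂τ) = e^(−0.2669) = 0.7658.
C_B = 0.710×2.65/(0.0625−0.710) × (0.04823−0.7658) = (-2.906)×(-0.7175) = 2.085 mol/dm³.
C_A = C_{A0}e^(−k₁τ) = 0.1278 mol/dm³, so C_C = C_{A0}−C_A−C_B = 0.4372 mol/dm³; C_B/C_C = 4.77.

4.77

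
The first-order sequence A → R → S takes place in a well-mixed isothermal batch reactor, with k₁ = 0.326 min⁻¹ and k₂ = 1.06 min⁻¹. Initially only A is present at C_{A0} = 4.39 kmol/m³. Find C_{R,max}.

0.800 kmol/m³

Evaluating C_R at t_opt = ln(k₂/k₁)/(k₂−k₁) gives C_{R,max}/C_{A0} = (k₁/k₂)^[k₂/(k₂−k₁)].
= (0.326/1.06)^(1.06/(1.06−0.326)) = (0.3075)^(1.444) = 0.1822.
C_{R,max} = 0.1822×4.39 = 0.800 kmol/m³.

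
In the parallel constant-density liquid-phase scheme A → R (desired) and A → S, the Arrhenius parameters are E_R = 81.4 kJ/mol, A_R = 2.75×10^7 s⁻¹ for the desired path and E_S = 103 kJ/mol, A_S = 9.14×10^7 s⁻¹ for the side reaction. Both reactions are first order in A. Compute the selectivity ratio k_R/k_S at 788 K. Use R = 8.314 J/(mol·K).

8.13

Since both paths have the same order in A, the concentration cancels and S_{R/S} = k_R/k_S = (A_R/A_S)·exp[(E_S−E_R)/(RT)].
(E_S−E_R)/(RT) = (103−81.4)×10³/(8.314×788) = 21600/6551 = 3.297.
k_R/k_S = (2.75×10^7/9.14×10^7)·exp(3.297) = 0.3009 × 27.03 = 8.13.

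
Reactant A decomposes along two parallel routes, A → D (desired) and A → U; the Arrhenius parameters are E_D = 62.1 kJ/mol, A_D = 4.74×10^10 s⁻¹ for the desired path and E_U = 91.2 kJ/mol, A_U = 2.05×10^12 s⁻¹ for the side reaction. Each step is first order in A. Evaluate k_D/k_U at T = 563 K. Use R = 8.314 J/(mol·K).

With equal orders, S_{D/U} = k_D/k_U = (A_D/A_U)·exp[(E_U−E_D)/(RT)].
(E_U−E_D)/(RT) = (91.2−62.1)×10³/(8.314×563) = 29100/4681 = 6.217.
k_D/k_U = (4.74×10^10/2.05×10^12)·exp(6.217) = 0.02312 × 501.2 = 11.6.

11.6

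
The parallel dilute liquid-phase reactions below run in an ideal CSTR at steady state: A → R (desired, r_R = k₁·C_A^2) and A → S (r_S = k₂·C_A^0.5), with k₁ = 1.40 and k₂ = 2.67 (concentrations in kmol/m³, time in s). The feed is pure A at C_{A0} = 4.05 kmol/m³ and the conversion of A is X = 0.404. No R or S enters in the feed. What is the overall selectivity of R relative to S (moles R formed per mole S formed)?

1.97

Exit C_A = C_{A0}(1−X) = 4.05×0.596 = 2.414 kmol/m³.
A CSTR operates uniformly at the exit composition, giving r_R = 8.157 and r_S = 4.148 (each k·C_A^n at C_A = 2.414).
Overall selectivity = C_R/C_S = r_Rτ/(r_Sτ) = r_R/r_S = 1.97.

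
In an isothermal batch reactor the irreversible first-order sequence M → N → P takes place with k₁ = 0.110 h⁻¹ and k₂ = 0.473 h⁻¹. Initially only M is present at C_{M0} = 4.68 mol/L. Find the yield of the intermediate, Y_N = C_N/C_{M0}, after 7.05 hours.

For first-order series with pure M initially, C_N(t) = k₁C_{M0}/(k₂−k₁)·(e^(−k₁t) − e^(−k₂t)).
e^(−k₁t) = e^(−0.110×7.05) = e^(−0.7755) = 0.4605; e^(−k₂t) = e^(−3.335) = 0.03563.
C_N = 0.110×4.68/(0.473−0.110) × (0.4605−0.03563) = 1.418×0.4248 = 0.6025 mol/L.
Y_N = C_N/C_{M0} = 0.6025/4.68 = 0.129.

0.129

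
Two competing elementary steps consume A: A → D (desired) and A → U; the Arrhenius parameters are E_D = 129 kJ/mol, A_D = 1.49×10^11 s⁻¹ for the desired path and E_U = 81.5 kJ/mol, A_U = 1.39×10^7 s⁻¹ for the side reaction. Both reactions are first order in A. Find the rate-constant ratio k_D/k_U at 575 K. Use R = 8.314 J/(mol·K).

Since both paths have the same order in A, the concentration cancels and S_{D/U} = k_D/k_U = (A_D/A_U)·exp[(E_U−E_D)/(RT)].
(E_U−E_D)/(RT) = (81.5−129)×10³/(8.314×575) = -47500/4781 = -9.936.
k_D/k_U = (1.49×10^11/1.39×10^7)·exp(-9.936) = 10719 × 4.840×10^-5 = 0.519.

0.519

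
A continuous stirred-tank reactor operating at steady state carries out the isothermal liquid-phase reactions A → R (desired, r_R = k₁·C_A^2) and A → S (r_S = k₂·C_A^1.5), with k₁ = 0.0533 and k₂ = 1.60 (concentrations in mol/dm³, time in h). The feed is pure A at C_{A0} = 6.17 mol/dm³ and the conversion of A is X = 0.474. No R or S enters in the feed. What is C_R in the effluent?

Exit C_A = C_{A0}(1−X) = 6.17×0.526 = 3.245 mol/dm³.
In a CSTR the entire volume is at exit conditions, so r_R = 0.0533×3.245^2 = 0.5614 and r_S = 1.60×3.245^1.5 = 9.355.
Fraction of consumed A going to R: r_R/(r_R+r_S) = 0.05662.
C_R = 0.05662·C_{A0}·X = 0.05662×6.17×0.474 = 0.166 mol/dm³.

0.166 mol/dm³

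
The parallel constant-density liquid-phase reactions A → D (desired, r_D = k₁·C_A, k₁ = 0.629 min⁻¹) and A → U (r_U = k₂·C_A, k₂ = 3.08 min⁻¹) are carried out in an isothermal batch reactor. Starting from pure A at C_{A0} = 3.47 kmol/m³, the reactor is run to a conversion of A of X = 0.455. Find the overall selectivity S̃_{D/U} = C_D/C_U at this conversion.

C_A = C_{A0}(1−X) = 1.891 kmol/m³.
Both paths are first order in A, so the instantaneous fraction to D is constant: dC_D/d(−C_A) = k₁/(k₁+k₂) = 0.1696.
C_D = 0.1696·(C_{A0}−C_A) = 0.1696×1.579 = 0.268 kmol/m³.
C_U = (C_{A0}−C_A)−C_D = 1.311 kmol/m³; S̃_{D/U} = 0.2678/1.311 = 0.204.

0.204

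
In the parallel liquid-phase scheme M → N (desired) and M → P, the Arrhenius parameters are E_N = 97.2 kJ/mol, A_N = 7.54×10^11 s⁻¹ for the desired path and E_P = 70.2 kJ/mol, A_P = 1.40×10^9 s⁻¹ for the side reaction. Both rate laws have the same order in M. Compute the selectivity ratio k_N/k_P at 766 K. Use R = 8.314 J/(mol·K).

7.76

Since both paths have the same order in M, the concentration cancels and S_{N/P} = k_N/k_P = (A_N/A_P)·exp[(E_P−E_N)/(RT)].
(E_P−E_N)/(RT) = (70.2−97.2)×10³/(8.314×766) = -27000/6369 = -4.240.
k_N/k_P = (7.54×10^11/1.40×10^9)·exp(-4.240) = 538.6 × 0.01441 = 7.76.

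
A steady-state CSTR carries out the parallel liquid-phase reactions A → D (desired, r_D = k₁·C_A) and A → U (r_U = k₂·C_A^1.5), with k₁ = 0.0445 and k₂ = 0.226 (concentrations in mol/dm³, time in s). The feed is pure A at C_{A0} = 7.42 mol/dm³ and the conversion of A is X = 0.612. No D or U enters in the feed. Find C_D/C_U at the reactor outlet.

Exit C_A = C_{A0}(1−X) = 7.42×0.388 = 2.879 mol/dm³.
A CSTR operates uniformly at the exit composition, giving r_D = 0.1281 and r_U = 1.104 (each k·C_A^n at C_A = 2.879).
Overall selectivity = C_D/C_U = r_Dτ/(r_Uτ) = r_D/r_U = 0.116.

0.116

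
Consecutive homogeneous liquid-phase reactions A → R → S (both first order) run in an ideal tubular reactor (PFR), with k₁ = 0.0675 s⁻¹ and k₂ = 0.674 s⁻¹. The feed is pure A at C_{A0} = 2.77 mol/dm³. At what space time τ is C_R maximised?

3.79 s

The intermediate peaks when r₁ = r₂, i.e. k₁e^(−k₁τ) = k₂e^(−k₂τ), giving τ_opt = ln(k₂/k₁)/(k₂−k₁).
= ln(0.674/0.0675)/(0.674−0.0675) = ln(9.985)/0.6065 = 2.301/0.6065 = 3.79 s.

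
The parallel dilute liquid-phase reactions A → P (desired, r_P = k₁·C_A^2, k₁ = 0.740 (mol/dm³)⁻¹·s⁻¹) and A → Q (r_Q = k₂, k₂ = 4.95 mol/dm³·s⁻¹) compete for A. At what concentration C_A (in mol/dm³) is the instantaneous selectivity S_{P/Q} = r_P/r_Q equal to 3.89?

5.10 mol/dm³

S_{P/Q} = (k₁/k₂)·C_A^2 ⇒ C_A = (S·k₂/k₁)^(0.5).
= (3.89×4.95/0.740)^(0.5) = (26.02)^(0.5) = 5.10 mol/dm³.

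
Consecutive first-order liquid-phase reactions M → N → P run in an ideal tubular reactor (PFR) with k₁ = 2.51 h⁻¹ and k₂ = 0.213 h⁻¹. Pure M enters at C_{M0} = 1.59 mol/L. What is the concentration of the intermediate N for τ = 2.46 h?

The intermediate concentration in a first-order A→B→C sequence is C_N = k₁C_{M0}(e^(−k₁τ) − e^(−k₂τ))/(k₂−k₁).
e^(−k₁τ) = e^(−2.51×2.46) = e^(−6.175) = 0.002082; e^(−k₂τ) = e^(−0.5240) = 0.5922.
C_N = 2.51×1.59/(0.213−2.51) × (0.002082−0.5922) = (-1.737)×(-0.5901) = 1.025 mol/L.

1.03 mol/L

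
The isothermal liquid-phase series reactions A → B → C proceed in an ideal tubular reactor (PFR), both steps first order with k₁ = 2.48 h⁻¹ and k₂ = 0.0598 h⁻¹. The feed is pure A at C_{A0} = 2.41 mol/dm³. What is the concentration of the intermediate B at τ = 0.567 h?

For first-order series with pure A initially, C_B(τ) = k₁C_{A0}/(k₂−k₁)·(e^(−k₁τ) − e^(−k₂τ)).
e^(−k₁τ) = e^(−2.48×0.567) = e^(−1.406) = 0.2451; e^(−k₂τ) = e^(−0.03391) = 0.9667.
C_B = 2.48×2.41/(0.0598−2.48) × (0.2451−0.9667) = (-2.470)×(-0.7216) = 1.782 mol/dm³.

1.78 mol/dm³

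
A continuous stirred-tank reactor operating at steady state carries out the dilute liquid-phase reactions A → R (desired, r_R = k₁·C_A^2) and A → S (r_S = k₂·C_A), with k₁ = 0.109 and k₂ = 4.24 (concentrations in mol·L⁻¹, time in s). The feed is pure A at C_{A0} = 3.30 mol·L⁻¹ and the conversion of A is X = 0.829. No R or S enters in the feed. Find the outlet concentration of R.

0.0391 mol·L⁻¹

Exit C_A = C_{A0}(1−X) = 3.30×0.171 = 0.5643 mol·L⁻¹.
In a CSTR the entire volume is at exit conditions, so r_R = 0.109×0.5643^2 = 0.03471 and r_S = 4.24×0.5643 = 2.393.
Fraction of consumed A going to R: r_R/(r_R+r_S) = 0.01430.
C_R = 0.01430·C_{A0}·X = 0.01430×3.30×0.829 = 0.0391 mol·L⁻¹.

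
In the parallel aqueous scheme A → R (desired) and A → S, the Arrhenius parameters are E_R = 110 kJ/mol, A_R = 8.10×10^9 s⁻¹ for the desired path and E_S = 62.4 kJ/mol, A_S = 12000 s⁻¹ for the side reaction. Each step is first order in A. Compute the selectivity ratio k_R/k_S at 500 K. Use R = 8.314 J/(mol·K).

k_R/k_S = (A_R/A_S)·exp[−(E_R−E_S)/(RT)] = (A_R/A_S)·exp[(E_S−E_R)/(RT)].
(E_S−E_R)/(RT) = (62.4−110)×10³/(8.314×500) = -47600/4157 = -11.45.
k_R/k_S = (8.10×10^9/12000)·exp(-11.45) = 6.750×10^5 × 1.064×10^-5 = 7.18.
Since E_R > E_S, raising the temperature improves selectivity toward R.

7.18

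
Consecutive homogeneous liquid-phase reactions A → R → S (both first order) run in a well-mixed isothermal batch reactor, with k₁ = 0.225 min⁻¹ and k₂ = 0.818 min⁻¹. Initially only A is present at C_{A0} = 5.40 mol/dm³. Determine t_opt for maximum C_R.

2.18 min

The intermediate peaks when r₁ = r₂, i.e. k₁e^(−k₁t) = k₂e^(−k₂t), giving t_opt = ln(k₂/k₁)/(k₂−k₁).
= ln(0.818/0.225)/(0.818−0.225) = ln(3.636)/0.5930 = 1.291/0.5930 = 2.18 min.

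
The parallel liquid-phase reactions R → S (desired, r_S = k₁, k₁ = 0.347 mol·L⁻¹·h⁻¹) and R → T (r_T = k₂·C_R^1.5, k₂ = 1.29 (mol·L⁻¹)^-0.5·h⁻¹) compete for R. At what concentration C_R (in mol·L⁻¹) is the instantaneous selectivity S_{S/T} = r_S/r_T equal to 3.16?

0.194 mol·L⁻¹

S_{S/T} = (k₁/k₂)·C_R^-1.5 ⇒ C_R = (S·k₂/k₁)^(1/(-1.5)).
= (3.16×1.29/0.347)^(-0.6667) = (11.75)^(-0.6667) = 0.194 mol·L⁻¹.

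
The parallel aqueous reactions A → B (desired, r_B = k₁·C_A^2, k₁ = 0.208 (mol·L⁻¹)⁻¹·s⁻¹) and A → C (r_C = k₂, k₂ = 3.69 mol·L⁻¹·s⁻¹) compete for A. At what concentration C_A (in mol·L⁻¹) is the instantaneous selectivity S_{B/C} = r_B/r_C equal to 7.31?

S_{B/C} = (k₁/k₂)·C_A^2 ⇒ C_A = (S·k₂/k₁)^(0.5).
= (7.31×3.69/0.208)^(0.5) = (129.7)^(0.5) = 11.4 mol·L⁻¹.

11.4 mol·L⁻¹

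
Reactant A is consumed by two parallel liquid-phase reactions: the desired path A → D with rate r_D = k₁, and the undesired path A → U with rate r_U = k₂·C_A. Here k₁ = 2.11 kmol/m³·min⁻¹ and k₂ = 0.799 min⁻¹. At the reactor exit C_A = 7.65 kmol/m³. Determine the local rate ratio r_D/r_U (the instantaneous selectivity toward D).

0.345

S_{D/U} = r_D/r_U = (k₁)/(k₂·C_A) = (k₁/k₂)·C_A⁻¹.
= (2.11) / (0.799×7.650) = 2.110/6.112 = 0.345.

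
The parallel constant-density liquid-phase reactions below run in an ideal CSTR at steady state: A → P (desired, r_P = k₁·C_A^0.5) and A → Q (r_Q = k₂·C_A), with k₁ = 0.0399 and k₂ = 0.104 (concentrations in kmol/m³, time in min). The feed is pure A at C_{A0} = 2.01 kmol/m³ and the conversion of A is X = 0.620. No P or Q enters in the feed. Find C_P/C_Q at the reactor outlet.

Exit C_A = C_{A0}(1−X) = 2.01×0.380 = 0.7638 kmol/m³.
A CSTR operates uniformly at the exit composition, giving r_P = 0.03487 and r_Q = 0.07944 (each k·C_A^n at C_A = 0.7638).
Overall selectivity = C_P/C_Q = r_Pτ/(r_Qτ) = r_P/r_Q = 0.439.

0.439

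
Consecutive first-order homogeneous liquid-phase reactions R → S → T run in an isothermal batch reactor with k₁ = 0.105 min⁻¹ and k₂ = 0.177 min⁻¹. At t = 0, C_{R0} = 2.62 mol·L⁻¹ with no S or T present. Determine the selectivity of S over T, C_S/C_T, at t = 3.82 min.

Solving the coupled first-order balances gives C_S(t) = [k₁/(k₂−k₁)]·C_{R0}·(e^(−k₁t) − e^(−k₂t)).
e^(−k₁t) = e^(−0.105×3.82) = e^(−0.4011) = 0.6696; e^(−k₂t) = e^(−0.6761) = 0.5086.
C_S = 0.105×2.62/(0.177−0.105) × (0.6696−0.5086) = 3.821×0.1610 = 0.6152 mol·L⁻¹.
C_R = C_{R0}e^(−k₁t) = 1.754 mol·L⁻¹, so C_T = C_{R0}−C_R−C_S = 0.2505 mol·L⁻¹; C_S/C_T = 2.46.

2.46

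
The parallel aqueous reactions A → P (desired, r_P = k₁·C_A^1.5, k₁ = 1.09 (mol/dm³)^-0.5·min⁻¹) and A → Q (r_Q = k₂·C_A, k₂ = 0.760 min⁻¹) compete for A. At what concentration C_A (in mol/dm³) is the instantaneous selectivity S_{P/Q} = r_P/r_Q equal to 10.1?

49.6 mol/dm³

S_{P/Q} = (k₁/k₂)·C_A^0.5 ⇒ C_A = (S·k₂/k₁)^(2).
= (10.1×0.760/1.09)^(2) = (7.042)^(2) = 49.6 mol/dm³.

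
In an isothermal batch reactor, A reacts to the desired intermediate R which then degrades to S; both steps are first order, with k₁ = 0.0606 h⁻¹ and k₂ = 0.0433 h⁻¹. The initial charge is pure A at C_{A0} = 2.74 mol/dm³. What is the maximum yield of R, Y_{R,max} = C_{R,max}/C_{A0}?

At the optimum, C_{R,max}/C_{A0} = (k₁/k₂)^[k₂/(k₂−k₁)].
= (0.0606/0.0433)^(0.0433/(0.0433−0.0606)) = (1.400)^(-2.503) = 0.4311.

0.431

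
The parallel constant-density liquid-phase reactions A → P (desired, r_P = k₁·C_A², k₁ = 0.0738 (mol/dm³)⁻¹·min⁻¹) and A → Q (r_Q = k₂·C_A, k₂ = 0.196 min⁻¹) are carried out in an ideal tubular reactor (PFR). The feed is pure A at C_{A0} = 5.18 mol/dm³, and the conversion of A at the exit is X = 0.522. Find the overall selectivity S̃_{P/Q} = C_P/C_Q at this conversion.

C_A = C_{A0}(1−X) = 2.476 mol/dm³.
Along a PFR/batch, dC_Q/dC_A = −r_Q/(r_P+r_Q) = −k₂/(k₂+k₁·C_A).
Integrating from C_{A0} to C_A: C_Q = (0.196/0.0738)·ln[(0.196+0.0738·5.18)/(0.196+0.0738·2.48)] = 2.656·ln(0.5783/0.3787) = 1.124 mol/dm³.
Then C_P = (C_{A0}−C_A) − C_Q = 2.704 − 1.124 = 1.580 mol/dm³.
S̃_{P/Q} = C_P/C_Q = 1.580/1.124 = 1.41.

1.41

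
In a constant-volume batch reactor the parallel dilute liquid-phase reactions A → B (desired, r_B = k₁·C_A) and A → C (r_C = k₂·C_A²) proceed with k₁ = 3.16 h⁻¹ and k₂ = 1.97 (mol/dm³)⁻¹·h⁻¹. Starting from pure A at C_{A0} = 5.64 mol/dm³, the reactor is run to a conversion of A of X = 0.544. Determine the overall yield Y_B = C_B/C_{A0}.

0.157

C_A = C_{A0}(1−X) = 2.572 mol/dm³.
Along a PFR/batch, dC_B/dC_A = −r_B/(r_B+r_C) = −k₁/(k₁+k₂·C_A).
Integrating from C_{A0} to C_A: C_B = (3.16/1.97)·ln[(3.16+1.97·5.64)/(3.16+1.97·2.57)] = 1.604·ln(14.27/8.227) = 0.8836 mol/dm³.
Y_B = C_B/C_{A0} = 0.8836/5.64 = 0.157.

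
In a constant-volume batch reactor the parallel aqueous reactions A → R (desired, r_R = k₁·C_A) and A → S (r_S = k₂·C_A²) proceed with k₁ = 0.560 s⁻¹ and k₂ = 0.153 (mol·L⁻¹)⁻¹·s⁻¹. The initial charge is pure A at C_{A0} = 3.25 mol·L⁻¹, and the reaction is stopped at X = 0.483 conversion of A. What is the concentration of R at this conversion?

0.943 mol·L⁻¹

C_A = C_{A0}(1−X) = 1.680 mol·L⁻¹.
Along a PFR/batch, dC_R/dC_A = −r_R/(r_R+r_S) = −k₁/(k₁+k₂·C_A).
Integrating from C_{A0} to C_A: C_R = (0.560/0.153)·ln[(0.560+0.153·3.25)/(0.560+0.153·1.68)] = 3.660·ln(1.057/0.8171) = 0.9432 mol·L⁻¹.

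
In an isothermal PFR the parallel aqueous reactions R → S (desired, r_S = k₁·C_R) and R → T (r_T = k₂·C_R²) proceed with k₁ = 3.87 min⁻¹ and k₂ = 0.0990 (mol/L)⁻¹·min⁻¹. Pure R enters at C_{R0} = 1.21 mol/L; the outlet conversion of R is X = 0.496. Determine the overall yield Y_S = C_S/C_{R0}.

C_R = C_{R0}(1−X) = 0.6098 mol/L.
Along a PFR/batch, dC_S/dC_R = −r_S/(r_S+r_T) = −k₁/(k₁+k₂·C_R).
Integrating from C_{R0} to C_R: C_S = (3.87/0.0990)·ln[(3.87+0.0990·1.21)/(3.87+0.0990·0.610)] = 39.09·ln(3.990/3.930) = 0.5865 mol/L.
Y_S = C_S/C_{R0} = 0.5865/1.21 = 0.485.

0.485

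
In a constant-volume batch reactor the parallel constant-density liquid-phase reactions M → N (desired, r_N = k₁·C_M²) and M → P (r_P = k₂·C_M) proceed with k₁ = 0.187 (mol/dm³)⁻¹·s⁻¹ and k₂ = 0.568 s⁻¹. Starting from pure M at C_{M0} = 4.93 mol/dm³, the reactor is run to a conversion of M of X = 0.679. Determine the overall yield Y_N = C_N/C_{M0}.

0.343

C_M = C_{M0}(1−X) = 1.583 mol/dm³.
Along a PFR/batch, dC_P/dC_M = −r_P/(r_N+r_P) = −k₂/(k₂+k₁·C_M).
Integrating from C_{M0} to C_M: C_P = (0.568/0.187)·ln[(0.568+0.187·4.93)/(0.568+0.187·1.58)] = 3.037·ln(1.490/0.8639) = 1.655 mol/dm³.
Then C_N = (C_{M0}−C_M) − C_P = 3.347 − 1.655 = 1.692 mol/dm³.
Y_N = C_N/C_{M0} = 1.692/4.93 = 0.343.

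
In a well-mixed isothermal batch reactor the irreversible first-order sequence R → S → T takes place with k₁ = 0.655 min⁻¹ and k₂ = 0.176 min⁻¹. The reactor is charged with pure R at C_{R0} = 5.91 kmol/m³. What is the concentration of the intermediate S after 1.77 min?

For first-order series with pure R initially, C_S(t) = k₁C_{R0}/(k₂−k₁)·(e^(−k₁t) − e^(−k₂t)).
e^(−k₁t) = e^(−0.655×1.77) = e^(−1.159) = 0.3137; e^(−k₂t) = e^(−0.3115) = 0.7323.
C_S = 0.655×5.91/(0.176−0.655) × (0.3137−0.7323) = (-8.082)×(-0.4186) = 3.383 kmol/m³.

3.38 kmol/m³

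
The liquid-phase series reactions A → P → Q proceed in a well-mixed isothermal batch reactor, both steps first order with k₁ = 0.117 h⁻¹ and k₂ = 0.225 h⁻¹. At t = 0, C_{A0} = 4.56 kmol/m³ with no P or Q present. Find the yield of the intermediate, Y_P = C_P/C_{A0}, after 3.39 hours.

For first-order series with pure A initially, C_P(t) = k₁C_{A0}/(k₂−k₁)·(e^(−k₁t) − e^(−k₂t)).
e^(−k₁t) = e^(−0.117×3.39) = e^(−0.3966) = 0.6726; e^(−k₂t) = e^(−0.7628) = 0.4664.
C_P = 0.117×4.56/(0.225−0.117) × (0.6726−0.4664) = 4.940×0.2062 = 1.019 kmol/m³.
Y_P = C_P/C_{A0} = 1.019/4.56 = 0.223.

0.223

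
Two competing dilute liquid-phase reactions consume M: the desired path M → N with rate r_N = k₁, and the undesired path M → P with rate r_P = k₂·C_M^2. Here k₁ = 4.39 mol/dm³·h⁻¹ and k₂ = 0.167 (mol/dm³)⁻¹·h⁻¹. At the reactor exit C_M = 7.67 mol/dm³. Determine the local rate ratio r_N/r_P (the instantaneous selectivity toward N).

0.447

S_{N/P} = r_N/r_P = (k₁)/(k₂·C_M^2) = (k₁/k₂)·C_M^-2.
= (4.39) / (0.167×7.670^2) = 4.390/9.824 = 0.447.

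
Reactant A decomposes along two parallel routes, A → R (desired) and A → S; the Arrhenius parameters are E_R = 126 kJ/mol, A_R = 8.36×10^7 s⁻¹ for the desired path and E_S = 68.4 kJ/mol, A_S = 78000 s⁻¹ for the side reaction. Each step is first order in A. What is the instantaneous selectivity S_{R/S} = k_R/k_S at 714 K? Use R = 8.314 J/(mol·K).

0.0655

With equal orders, S_{R/S} = k_R/k_S = (A_R/A_S)·exp[(E_S−E_R)/(RT)].
(E_S−E_R)/(RT) = (68.4−126)×10³/(8.314×714) = -57600/5936 = -9.703.
k_R/k_S = (8.36×10^7/78000)·exp(-9.703) = 1072 × 6.109×10^-5 = 0.0655.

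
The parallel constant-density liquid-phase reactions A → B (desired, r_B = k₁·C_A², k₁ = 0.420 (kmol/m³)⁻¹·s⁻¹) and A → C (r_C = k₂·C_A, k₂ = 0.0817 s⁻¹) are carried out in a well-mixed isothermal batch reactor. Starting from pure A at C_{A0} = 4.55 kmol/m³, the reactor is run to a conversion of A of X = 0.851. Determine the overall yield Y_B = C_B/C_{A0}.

0.779

C_A = C_{A0}(1−X) = 0.6780 kmol/m³.
Along a PFR/batch, dC_C/dC_A = −r_C/(r_B+r_C) = −k₂/(k₂+k₁·C_A).
Integrating from C_{A0} to C_A: C_C = (0.0817/0.420)·ln[(0.0817+0.420·4.55)/(0.0817+0.420·0.678)] = 0.1945·ln(1.993/0.3664) = 0.3294 kmol/m³.
Then C_B = (C_{A0}−C_A) − C_C = 3.872 − 0.3294 = 3.543 kmol/m³.
Y_B = C_B/C_{A0} = 3.543/4.55 = 0.779.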